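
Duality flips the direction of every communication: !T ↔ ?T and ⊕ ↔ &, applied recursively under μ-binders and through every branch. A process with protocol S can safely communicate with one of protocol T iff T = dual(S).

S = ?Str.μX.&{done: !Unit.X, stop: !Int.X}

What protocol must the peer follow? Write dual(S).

?Str → !Str
  μX → μX  (μ self-dual)
    &{done,stop} → ⊕{done,stop}  (external→internal)
      case done:
        !Unit → ?Unit
          X ↦ X
      case stop:
        !Int → ?Int
          X ↦ X

!Str.μX.⊕{done: ?Unit.X, stop: ?Int.X}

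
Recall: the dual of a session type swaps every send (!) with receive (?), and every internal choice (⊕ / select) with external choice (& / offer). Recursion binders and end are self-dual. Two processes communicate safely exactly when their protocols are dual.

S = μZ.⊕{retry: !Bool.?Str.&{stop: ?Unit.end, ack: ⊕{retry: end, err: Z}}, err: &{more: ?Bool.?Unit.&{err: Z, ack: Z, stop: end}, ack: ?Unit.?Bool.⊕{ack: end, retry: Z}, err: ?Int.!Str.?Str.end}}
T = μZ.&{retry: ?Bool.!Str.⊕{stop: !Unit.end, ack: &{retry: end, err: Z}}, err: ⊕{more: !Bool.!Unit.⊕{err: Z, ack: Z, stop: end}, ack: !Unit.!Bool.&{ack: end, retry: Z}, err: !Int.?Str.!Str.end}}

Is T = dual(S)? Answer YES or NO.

μZ vs μZ  match (rec unchanged)
  ⊕{retry,err} vs &{retry,err}  match same labels
    • retry:
      !Bool vs ?Bool  match
        ?Str vs !Str  match
          &{stop,ack} vs ⊕{stop,ack}  match same labels
            • stop:
              ?Unit vs !Unit  match
                end vs end  match
            • ack:
              ⊕{retry,err} vs &{retry,err}  match same labels
                • retry:
                  end vs end  match
                • err:
                  Z vs Z  match
    • err:
      &{more,ack,err} vs ⊕{more,ack,err}  match same labels
        • more:
          ?Bool vs !Bool  match
            ?Unit vs !Unit  match
              &{err,ack,stop} vs ⊕{err,ack,stop}  match same labels
                • err:
                  Z vs Z  match
                • ack:
                  Z vs Z  match
                • stop:
                  end vs end  match
        • ack:
          ?Unit vs !Unit  match
            ?Bool vs !Bool  match
              ⊕{ack,retry} vs &{ack,retry}  match same labels
                • ack:
                  end vs end  match
                • retry:
                  Z vs Z  match
        • err:
          ?Int vs !Int  match
            !Str vs ?Str  match
              ?Str vs !Str  match
                end vs end  match

YES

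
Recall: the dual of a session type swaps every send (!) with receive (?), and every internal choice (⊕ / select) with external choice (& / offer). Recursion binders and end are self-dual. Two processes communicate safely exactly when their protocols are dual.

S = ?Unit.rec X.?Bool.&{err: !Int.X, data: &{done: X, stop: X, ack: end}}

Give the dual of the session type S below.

!Unit.rec X.!Bool.+{err: ?Int.X, data: +{done: X, stop: X, ack: end}}

?Unit = !Unit
  rec X = rec X  (rec unchanged)
    ?Bool = !Bool
      &{err,data} = +{err,data}  (external→internal)
        [err]
          !Int = ?Int
            X ↦ X
        [data]
          &{done,stop,ack} = +{done,stop,ack}  (external→internal)
            [done]
              X ↦ X
            [stop]
              X ↦ X
            [ack]
              end ↦ end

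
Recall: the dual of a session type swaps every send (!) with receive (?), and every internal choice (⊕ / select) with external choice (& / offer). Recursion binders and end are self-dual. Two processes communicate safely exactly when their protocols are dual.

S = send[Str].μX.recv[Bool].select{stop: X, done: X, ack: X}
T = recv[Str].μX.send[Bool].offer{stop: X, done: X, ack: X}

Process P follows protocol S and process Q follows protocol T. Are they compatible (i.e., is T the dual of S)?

YES

send[Str] vs recv[Str]  ✓
  μX vs μX  ✓ (binder kept)
    recv[Bool] vs send[Bool]  ✓
      select{stop,done,ack} vs offer{stop,done,ack}  ✓ labels match
        [stop]
          X vs X  ✓
        [done]
          X vs X  ✓
        [ack]
          X vs X  ✓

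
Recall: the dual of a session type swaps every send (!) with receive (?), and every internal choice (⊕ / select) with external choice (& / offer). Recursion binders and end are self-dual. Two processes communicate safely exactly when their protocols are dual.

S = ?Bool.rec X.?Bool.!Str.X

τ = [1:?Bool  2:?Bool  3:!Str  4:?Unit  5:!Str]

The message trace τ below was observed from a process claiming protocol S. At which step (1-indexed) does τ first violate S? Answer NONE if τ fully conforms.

step 1: ?Bool  ✓  now at rec X.…
step 2: ?Bool  ✓  now at !Str.rec X.…
step 3: !Str  ✓  now at rec X.…
step 4: got ?Unit, protocol expects ?Bool  ✗

4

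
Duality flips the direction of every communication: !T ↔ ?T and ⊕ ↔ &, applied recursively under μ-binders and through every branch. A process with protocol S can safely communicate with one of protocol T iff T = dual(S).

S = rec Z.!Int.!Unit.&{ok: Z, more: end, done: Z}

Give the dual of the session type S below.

rec Z = rec Z  (μ self-dual)
  !Int = ?Int
    !Unit = ?Unit
      &{ok,more,done} = +{ok,more,done}  (offer→select)
        [ok]
          dual(Z) = Z
        [more]
          dual(end) = end
        [done]
          dual(Z) = Z

rec Z.?Int.?Unit.+{ok: Z, more: end, done: Z}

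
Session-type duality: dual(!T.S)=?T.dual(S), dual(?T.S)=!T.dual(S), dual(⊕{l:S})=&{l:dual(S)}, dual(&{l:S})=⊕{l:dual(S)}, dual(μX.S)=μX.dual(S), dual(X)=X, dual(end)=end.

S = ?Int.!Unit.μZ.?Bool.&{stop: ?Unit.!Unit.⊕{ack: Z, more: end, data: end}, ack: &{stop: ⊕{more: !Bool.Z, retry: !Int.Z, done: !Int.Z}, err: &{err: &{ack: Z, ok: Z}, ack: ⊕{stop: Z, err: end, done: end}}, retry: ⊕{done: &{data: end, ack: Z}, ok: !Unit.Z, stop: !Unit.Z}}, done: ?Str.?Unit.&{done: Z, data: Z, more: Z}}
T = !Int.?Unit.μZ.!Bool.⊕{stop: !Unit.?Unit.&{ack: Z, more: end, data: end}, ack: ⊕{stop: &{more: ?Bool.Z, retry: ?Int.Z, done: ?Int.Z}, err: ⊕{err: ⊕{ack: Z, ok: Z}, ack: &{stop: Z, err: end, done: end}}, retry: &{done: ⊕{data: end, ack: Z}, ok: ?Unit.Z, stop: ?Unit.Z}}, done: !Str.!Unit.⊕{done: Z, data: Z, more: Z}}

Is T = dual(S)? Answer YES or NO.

YES

?Int ‖ !Int  ok
  !Unit ‖ ?Unit  ok
    μZ ‖ μZ  ok (μ self-dual)
      ?Bool ‖ !Bool  ok
        &{stop,ack,done} ‖ ⊕{stop,ack,done}  ok same labels
          • stop:
            ?Unit ‖ !Unit  ok
              !Unit ‖ ?Unit  ok
                ⊕{ack,more,data} ‖ &{ack,more,data}  ok same labels
                  • ack:
                    Z ‖ Z  ok
                  • more:
                    end ‖ end  ok
                  • data:
                    end ‖ end  ok
          • ack:
            &{stop,err,retry} ‖ ⊕{stop,err,retry}  ok same labels
              • stop:
                ⊕{more,retry,done} ‖ &{more,retry,done}  ok same labels
                  • more:
                    !Bool ‖ ?Bool  ok
                      Z ‖ Z  ok
                  • retry:
                    !Int ‖ ?Int  ok
                      Z ‖ Z  ok
                  • done:
                    !Int ‖ ?Int  ok
                      Z ‖ Z  ok
              • err:
                &{err,ack} ‖ ⊕{err,ack}  ok same labels
                  • err:
                    &{ack,ok} ‖ ⊕{ack,ok}  ok same labels
                      • ack:
                        Z ‖ Z  ok
                      • ok:
                        Z ‖ Z  ok
                  • ack:
                    ⊕{stop,err,done} ‖ &{stop,err,done}  ok same labels
                      • stop:
                        Z ‖ Z  ok
                      • err:
                        end ‖ end  ok
                      • done:
                        end ‖ end  ok
              • retry:
                ⊕{done,ok,stop} ‖ &{done,ok,stop}  ok same labels
                  • done:
                    &{data,ack} ‖ ⊕{data,ack}  ok same labels
                      • data:
                        end ‖ end  ok
                      • ack:
                        Z ‖ Z  ok
                  • ok:
                    !Unit ‖ ?Unit  ok
                      Z ‖ Z  ok
                  • stop:
                    !Unit ‖ ?Unit  ok
                      Z ‖ Z  ok
          • done:
            ?Str ‖ !Str  ok
              ?Unit ‖ !Unit  ok
                &{done,data,more} ‖ ⊕{done,data,more}  ok same labels
                  • done:
                    Z ‖ Z  ok
                  • data:
                    Z ‖ Z  ok
                  • more:
                    Z ‖ Z  ok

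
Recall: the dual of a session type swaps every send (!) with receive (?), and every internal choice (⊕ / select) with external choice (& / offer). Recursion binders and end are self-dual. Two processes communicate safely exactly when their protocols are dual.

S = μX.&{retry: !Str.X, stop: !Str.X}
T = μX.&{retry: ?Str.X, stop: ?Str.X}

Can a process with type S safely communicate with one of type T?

NO

μX ‖ μX  ✓ (binder kept)
  &{retry,stop} ‖ &{retry,stop}  ✗ choice polarity not flipped — not dual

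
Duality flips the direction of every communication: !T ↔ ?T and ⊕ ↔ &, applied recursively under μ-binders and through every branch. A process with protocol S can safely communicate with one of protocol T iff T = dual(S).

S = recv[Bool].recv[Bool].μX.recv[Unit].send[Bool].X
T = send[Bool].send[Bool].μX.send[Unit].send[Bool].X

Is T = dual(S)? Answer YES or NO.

NO

recv[Bool] ‖ send[Bool]  ok
  recv[Bool] ‖ send[Bool]  ok
    μX ‖ μX  ok (rec unchanged)
      recv[Unit] ‖ send[Unit]  ok
        send[Bool] ‖ send[Bool]  ✗ same direction on both sides — not dual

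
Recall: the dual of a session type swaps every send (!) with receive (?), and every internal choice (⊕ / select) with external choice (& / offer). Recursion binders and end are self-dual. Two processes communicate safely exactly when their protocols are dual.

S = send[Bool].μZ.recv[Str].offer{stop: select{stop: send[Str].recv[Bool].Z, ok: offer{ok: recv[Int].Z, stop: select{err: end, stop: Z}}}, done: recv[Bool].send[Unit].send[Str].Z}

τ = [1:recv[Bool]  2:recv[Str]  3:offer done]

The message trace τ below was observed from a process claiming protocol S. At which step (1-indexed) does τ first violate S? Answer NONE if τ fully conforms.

step 1: got recv[Bool], protocol expects send[Bool]  ✗

1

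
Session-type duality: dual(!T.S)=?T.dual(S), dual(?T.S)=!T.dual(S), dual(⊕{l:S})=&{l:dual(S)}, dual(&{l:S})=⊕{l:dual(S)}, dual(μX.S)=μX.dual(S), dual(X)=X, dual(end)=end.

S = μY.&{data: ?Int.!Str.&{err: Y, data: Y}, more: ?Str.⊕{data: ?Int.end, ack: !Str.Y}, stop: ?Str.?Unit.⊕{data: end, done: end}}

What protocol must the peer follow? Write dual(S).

μY.⊕{data: !Int.?Str.⊕{err: Y, data: Y}, more: !Str.&{data: !Int.end, ack: ?Str.Y}, stop: !Str.!Unit.&{data: end, done: end}}

μY = μY  (rec unchanged)
  &{data,more,stop} = ⊕{data,more,stop}  (&→⊕)
    [data]
      ?Int = !Int
        !Str = ?Str
          &{err,data} = ⊕{err,data}  (&→⊕)
            [err]
              Y ↦ Y
            [data]
              Y ↦ Y
    [more]
      ?Str = !Str
        ⊕{data,ack} = &{data,ack}  (select→offer)
          [data]
            ?Int = !Int
              end ↦ end
          [ack]
            !Str = ?Str
              Y ↦ Y
    [stop]
      ?Str = !Str
        ?Unit = !Unit
          ⊕{data,done} = &{data,done}  (select→offer)
            [data]
              end ↦ end
            [done]
              end ↦ end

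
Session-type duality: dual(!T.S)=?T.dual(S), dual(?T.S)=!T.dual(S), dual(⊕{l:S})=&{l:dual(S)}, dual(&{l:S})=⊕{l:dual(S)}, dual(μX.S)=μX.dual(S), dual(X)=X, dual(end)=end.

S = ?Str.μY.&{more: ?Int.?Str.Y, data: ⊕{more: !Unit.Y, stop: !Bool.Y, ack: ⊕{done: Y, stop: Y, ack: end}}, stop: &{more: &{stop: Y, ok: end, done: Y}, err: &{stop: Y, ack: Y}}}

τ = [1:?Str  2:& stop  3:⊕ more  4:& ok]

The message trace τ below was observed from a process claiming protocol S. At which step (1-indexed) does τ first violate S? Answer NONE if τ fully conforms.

step 1: ?Str  match  state: μY.…
step 2: & stop  match  state: &{more: &{stop: μY.…, ok: end, done: μY.…}, err: &{stop: μY.…, ack: μY.…}}
step 3: got ⊕ more, protocol expects & more or & err  ✗

3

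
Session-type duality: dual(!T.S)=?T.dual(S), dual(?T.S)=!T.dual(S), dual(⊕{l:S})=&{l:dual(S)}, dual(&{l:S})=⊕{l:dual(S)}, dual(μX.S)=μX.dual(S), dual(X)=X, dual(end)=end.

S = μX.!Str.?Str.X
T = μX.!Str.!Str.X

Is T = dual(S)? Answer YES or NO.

μX | μX  match (rec unchanged)
  !Str | !Str  ✗ same direction on both sides — not dual

NO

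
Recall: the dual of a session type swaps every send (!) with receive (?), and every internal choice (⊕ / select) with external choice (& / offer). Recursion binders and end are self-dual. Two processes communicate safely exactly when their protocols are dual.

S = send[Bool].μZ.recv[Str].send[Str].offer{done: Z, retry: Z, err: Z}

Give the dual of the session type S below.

recv[Bool].μZ.send[Str].recv[Str].select{done: Z, retry: Z, err: Z}

send[Bool] = recv[Bool]
  μZ = μZ  (μ self-dual)
    recv[Str] = send[Str]
      send[Str] = recv[Str]
        offer{done,retry,err} = select{done,retry,err}  (&→⊕)
          case done:
            Z self-dual
          case retry:
            Z self-dual
          case err:
            Z self-dual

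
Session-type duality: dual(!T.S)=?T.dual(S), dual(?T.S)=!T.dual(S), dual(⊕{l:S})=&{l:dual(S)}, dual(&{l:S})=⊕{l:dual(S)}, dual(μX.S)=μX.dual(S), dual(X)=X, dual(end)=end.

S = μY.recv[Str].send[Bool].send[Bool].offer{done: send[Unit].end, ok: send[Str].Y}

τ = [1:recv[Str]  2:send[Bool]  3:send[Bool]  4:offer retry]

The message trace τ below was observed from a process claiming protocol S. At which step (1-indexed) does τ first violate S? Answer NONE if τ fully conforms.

4

[1] recv[Str]  ok  cont: send[Bool].send[Bool].offer{done: send[Unit].end, ok: send[Str].μY.…}
[2] send[Bool]  ok  cont: send[Bool].offer{done: send[Unit].end, ok: send[Str].μY.…}
[3] send[Bool]  ok  cont: offer{done: send[Unit].end, ok: send[Str].μY.…}
[4] got offer retry, protocol expects offer done or offer ok  ✗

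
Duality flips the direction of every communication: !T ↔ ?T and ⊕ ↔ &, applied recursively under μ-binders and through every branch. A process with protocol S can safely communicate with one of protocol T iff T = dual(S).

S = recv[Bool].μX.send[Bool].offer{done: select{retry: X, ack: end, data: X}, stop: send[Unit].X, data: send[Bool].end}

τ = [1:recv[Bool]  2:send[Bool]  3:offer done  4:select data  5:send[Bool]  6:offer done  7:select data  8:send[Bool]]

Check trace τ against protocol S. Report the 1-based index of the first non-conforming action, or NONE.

NONE

@1 recv[Bool]  ✓  state: μX.…
@2 send[Bool]  ✓  state: offer{done: select{retry: μX.…, ack: end, data: μX.…}, stop: send[Unit].μX.…, data: send[Bool].end}
@3 offer done  ✓  state: select{retry: μX.…, ack: end, data: μX.…}
@4 select data  ✓  state: μX.…
@5 send[Bool]  ✓  state: offer{done: select{retry: μX.…, ack: end, data: μX.…}, stop: send[Unit].μX.…, data: send[Bool].end}
@6 offer done  ✓  state: select{retry: μX.…, ack: end, data: μX.…}
@7 select data  ✓  state: μX.…
@8 send[Bool]  ✓  state: offer{done: select{retry: μX.…, ack: end, data: μX.…}, stop: send[Unit].μX.…, data: send[Bool].end}
all 8 steps conform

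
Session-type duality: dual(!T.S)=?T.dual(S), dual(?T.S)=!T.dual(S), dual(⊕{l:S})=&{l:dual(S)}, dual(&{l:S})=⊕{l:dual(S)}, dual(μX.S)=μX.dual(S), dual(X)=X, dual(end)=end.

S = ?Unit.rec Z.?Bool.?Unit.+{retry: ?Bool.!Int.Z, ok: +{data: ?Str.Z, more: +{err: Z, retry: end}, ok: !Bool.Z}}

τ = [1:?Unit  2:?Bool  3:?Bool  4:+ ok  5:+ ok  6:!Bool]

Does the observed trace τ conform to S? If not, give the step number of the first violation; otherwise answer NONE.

3

@1 ?Unit  match  cont: rec Z.…
@2 ?Bool  match  cont: ?Unit.+{retry: ?Bool.!Int.rec Z.…, ok: +{data: ?Str.rec Z.…, more: +{err: rec Z.…, retry: end}, ok: !Bool.rec Z.…}}
@3 got ?Bool, protocol expects ?Unit  ✗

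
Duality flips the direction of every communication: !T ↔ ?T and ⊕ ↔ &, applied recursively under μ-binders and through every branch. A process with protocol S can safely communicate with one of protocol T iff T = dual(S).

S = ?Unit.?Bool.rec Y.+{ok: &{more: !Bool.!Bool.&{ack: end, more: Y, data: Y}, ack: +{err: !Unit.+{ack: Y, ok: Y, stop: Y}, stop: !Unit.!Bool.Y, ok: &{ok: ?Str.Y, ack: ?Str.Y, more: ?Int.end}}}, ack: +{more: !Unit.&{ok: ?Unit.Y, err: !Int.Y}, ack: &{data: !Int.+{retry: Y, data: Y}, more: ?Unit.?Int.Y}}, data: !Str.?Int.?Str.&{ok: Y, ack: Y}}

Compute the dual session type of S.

!Unit.!Bool.rec Y.&{ok: +{more: ?Bool.?Bool.+{ack: end, more: Y, data: Y}, ack: &{err: ?Unit.&{ack: Y, ok: Y, stop: Y}, stop: ?Unit.?Bool.Y, ok: +{ok: !Str.Y, ack: !Str.Y, more: !Int.end}}}, ack: &{more: ?Unit.+{ok: !Unit.Y, err: ?Int.Y}, ack: +{data: ?Int.&{retry: Y, data: Y}, more: !Unit.!Int.Y}}, data: ?Str.!Int.!Str.+{ok: Y, ack: Y}}

?Unit → !Unit
  ?Bool → !Bool
    rec Y → rec Y  (rec unchanged)
      +{ok,ack,data} → &{ok,ack,data}  (select→offer)
        case ok:
          &{more,ack} → +{more,ack}  (offer→select)
            case more:
              !Bool → ?Bool
                !Bool → ?Bool
                  &{ack,more,data} → +{ack,more,data}  (offer→select)
                    case ack:
                      end self-dual
                    case more:
                      Y self-dual
                    case data:
                      Y self-dual
            case ack:
              +{err,stop,ok} → &{err,stop,ok}  (select→offer)
                case err:
                  !Unit → ?Unit
                    +{ack,ok,stop} → &{ack,ok,stop}  (select→offer)
                      case ack:
                        Y self-dual
                      case ok:
                        Y self-dual
                      case stop:
                        Y self-dual
                case stop:
                  !Unit → ?Unit
                    !Bool → ?Bool
                      Y self-dual
                case ok:
                  &{ok,ack,more} → +{ok,ack,more}  (offer→select)
                    case ok:
                      ?Str → !Str
                        Y self-dual
                    case ack:
                      ?Str → !Str
                        Y self-dual
                    case more:
                      ?Int → !Int
                        end self-dual
        case ack:
          +{more,ack} → &{more,ack}  (select→offer)
            case more:
              !Unit → ?Unit
                &{ok,err} → +{ok,err}  (offer→select)
                  case ok:
                    ?Unit → !Unit
                      Y self-dual
                  case err:
                    !Int → ?Int
                      Y self-dual
            case ack:
              &{data,more} → +{data,more}  (offer→select)
                case data:
                  !Int → ?Int
                    +{retry,data} → &{retry,data}  (select→offer)
                      case retry:
                        Y self-dual
                      case data:
                        Y self-dual
                case more:
                  ?Unit → !Unit
                    ?Int → !Int
                      Y self-dual
        case data:
          !Str → ?Str
            ?Int → !Int
              ?Str → !Str
                &{ok,ack} → +{ok,ack}  (offer→select)
                  case ok:
                    Y self-dual
                  case ack:
                    Y self-dual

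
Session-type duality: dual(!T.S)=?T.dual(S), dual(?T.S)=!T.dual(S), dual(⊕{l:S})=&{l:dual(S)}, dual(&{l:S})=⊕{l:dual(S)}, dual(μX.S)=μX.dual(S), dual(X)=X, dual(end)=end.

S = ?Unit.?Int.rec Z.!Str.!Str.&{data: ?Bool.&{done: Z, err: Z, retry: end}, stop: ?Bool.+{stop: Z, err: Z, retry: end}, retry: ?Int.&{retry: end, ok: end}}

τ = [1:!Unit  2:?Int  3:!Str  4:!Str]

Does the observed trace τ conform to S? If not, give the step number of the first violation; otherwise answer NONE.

1

step 1: got !Unit, protocol expects ?Unit  ✗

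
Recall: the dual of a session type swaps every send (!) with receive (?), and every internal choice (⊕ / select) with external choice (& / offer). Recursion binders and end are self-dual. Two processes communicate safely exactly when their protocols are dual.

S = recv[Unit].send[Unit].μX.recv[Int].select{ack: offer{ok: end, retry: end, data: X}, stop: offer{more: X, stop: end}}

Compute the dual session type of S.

send[Unit].recv[Unit].μX.send[Int].offer{ack: select{ok: end, retry: end, data: X}, stop: select{more: X, stop: end}}

recv[Unit] → send[Unit]
  send[Unit] → recv[Unit]
    μX → μX  (binder kept)
      recv[Int] → send[Int]
        select{ack,stop} → offer{ack,stop}  (select→offer)
          case ack:
            offer{ok,retry,data} → select{ok,retry,data}  (external→internal)
              case ok:
                dual(end) = end
              case retry:
                dual(end) = end
              case data:
                dual(X) = X
          case stop:
            offer{more,stop} → select{more,stop}  (external→internal)
              case more:
                dual(X) = X
              case stop:
                dual(end) = end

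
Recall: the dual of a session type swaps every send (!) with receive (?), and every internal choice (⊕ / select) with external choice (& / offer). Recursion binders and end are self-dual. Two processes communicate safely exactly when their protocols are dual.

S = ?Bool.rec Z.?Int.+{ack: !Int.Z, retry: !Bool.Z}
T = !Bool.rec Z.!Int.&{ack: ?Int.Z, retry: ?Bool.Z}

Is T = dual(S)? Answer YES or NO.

?Bool ‖ !Bool  ok
  rec Z ‖ rec Z  ok (binder kept)
    ?Int ‖ !Int  ok
      +{ack,retry} ‖ &{ack,retry}  ok same labels
        [ack]
          !Int ‖ ?Int  ok
            Z ‖ Z  ok
        [retry]
          !Bool ‖ ?Bool  ok
            Z ‖ Z  ok

YES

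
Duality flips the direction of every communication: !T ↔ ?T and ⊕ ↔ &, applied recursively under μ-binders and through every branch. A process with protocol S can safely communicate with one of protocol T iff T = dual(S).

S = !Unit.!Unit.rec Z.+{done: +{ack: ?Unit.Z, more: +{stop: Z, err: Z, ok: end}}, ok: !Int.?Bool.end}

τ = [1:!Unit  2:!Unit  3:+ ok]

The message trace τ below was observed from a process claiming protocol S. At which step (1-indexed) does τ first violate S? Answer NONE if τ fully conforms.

NONE

@1 !Unit  ✓  state: !Unit.rec Z.…
@2 !Unit  ✓  state: rec Z.…
@3 + ok  ✓  state: !Int.?Bool.end
τ conforms to S (length 3)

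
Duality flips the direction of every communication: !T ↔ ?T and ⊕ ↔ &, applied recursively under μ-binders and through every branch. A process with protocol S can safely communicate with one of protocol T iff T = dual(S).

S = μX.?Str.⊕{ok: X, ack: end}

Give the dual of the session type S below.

μX → μX  (rec unchanged)
  ?Str → !Str
    ⊕{ok,ack} → &{ok,ack}  (select→offer)
      case ok:
        dual(X) = X
      case ack:
        dual(end) = end

μX.!Str.&{ok: X, ack: end}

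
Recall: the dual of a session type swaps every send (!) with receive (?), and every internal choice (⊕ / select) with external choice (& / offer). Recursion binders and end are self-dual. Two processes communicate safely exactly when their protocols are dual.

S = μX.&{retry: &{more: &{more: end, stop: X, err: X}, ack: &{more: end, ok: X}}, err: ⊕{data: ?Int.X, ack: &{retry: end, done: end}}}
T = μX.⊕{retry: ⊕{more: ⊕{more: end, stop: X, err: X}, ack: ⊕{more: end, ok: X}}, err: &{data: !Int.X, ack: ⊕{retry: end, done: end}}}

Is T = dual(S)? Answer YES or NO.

μX ‖ μX  match (rec unchanged)
  &{retry,err} ‖ ⊕{retry,err}  match label sets agree
    [retry]
      &{more,ack} ‖ ⊕{more,ack}  match label sets agree
        [more]
          &{more,stop,err} ‖ ⊕{more,stop,err}  match label sets agree
            [more]
              end ‖ end  match
            [stop]
              X ‖ X  match
            [err]
              X ‖ X  match
        [ack]
          &{more,ok} ‖ ⊕{more,ok}  match label sets agree
            [more]
              end ‖ end  match
            [ok]
              X ‖ X  match
    [err]
      ⊕{data,ack} ‖ &{data,ack}  match label sets agree
        [data]
          ?Int ‖ !Int  match
            X ‖ X  match
        [ack]
          &{retry,done} ‖ ⊕{retry,done}  match label sets agree
            [retry]
              end ‖ end  match
            [done]
              end ‖ end  match

YES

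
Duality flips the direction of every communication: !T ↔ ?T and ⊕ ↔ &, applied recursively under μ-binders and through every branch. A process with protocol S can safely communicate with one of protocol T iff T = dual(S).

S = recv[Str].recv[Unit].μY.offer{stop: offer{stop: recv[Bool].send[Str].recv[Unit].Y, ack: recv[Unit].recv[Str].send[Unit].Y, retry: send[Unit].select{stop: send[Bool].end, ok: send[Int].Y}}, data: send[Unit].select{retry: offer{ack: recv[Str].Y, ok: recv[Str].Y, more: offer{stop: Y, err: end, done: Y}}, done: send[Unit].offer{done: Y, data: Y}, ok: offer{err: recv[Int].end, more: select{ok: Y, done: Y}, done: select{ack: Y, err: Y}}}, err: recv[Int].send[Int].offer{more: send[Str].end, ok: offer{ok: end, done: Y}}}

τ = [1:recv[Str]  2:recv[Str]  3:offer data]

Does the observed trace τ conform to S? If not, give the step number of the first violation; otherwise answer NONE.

2

@1 recv[Str]  ✓  now at recv[Unit].μY.…
@2 got recv[Str], protocol expects recv[Unit]  ✗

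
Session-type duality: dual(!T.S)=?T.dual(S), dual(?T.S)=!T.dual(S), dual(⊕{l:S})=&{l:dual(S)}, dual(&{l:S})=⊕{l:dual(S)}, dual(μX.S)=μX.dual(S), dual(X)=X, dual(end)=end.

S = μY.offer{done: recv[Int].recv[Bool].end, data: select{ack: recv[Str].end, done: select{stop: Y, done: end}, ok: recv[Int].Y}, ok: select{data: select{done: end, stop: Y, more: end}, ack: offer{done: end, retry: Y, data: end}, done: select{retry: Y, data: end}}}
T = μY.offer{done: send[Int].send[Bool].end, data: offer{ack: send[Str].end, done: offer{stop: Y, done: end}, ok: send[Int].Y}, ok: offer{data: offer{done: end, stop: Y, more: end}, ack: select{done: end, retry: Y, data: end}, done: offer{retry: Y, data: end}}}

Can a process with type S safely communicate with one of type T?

μY vs μY  ✓ (μ self-dual)
  offer{done,data,ok} vs offer{done,data,ok}  ✗ choice polarity not flipped — not dual

NO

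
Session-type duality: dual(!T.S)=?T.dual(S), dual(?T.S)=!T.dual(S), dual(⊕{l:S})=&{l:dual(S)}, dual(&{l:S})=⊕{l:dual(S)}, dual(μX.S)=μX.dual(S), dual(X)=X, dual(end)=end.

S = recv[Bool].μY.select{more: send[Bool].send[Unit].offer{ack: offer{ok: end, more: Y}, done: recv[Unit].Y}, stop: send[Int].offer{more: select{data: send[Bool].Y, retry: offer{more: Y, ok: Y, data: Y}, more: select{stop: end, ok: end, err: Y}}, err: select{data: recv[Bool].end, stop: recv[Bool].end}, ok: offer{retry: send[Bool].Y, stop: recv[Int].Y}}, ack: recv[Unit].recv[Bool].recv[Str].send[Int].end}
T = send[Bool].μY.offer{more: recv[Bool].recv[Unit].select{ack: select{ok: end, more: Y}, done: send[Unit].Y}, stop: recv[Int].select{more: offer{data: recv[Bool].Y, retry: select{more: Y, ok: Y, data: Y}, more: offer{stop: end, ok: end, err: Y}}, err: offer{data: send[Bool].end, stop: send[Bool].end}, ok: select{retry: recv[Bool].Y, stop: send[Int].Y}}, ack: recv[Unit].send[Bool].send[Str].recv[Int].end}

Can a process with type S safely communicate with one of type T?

NO

recv[Bool] ‖ send[Bool]  ok
  μY ‖ μY  ok (μ self-dual)
    select{more,stop,ack} ‖ offer{more,stop,ack}  ok label sets agree
      [more]
        send[Bool] ‖ recv[Bool]  ok
          send[Unit] ‖ recv[Unit]  ok
            offer{ack,done} ‖ select{ack,done}  ok label sets agree
              [ack]
                offer{ok,more} ‖ select{ok,more}  ok label sets agree
                  [ok]
                    end ‖ end  ok
                  [more]
                    Y ‖ Y  ok
              [done]
                recv[Unit] ‖ send[Unit]  ok
                  Y ‖ Y  ok
      [stop]
        send[Int] ‖ recv[Int]  ok
          offer{more,err,ok} ‖ select{more,err,ok}  ok label sets agree
            [more]
              select{data,retry,more} ‖ offer{data,retry,more}  ok label sets agree
                [data]
                  send[Bool] ‖ recv[Bool]  ok
                    Y ‖ Y  ok
                [retry]
                  offer{more,ok,data} ‖ select{more,ok,data}  ok label sets agree
                    [more]
                      Y ‖ Y  ok
                    [ok]
                      Y ‖ Y  ok
                    [data]
                      Y ‖ Y  ok
                [more]
                  select{stop,ok,err} ‖ offer{stop,ok,err}  ok label sets agree
                    [stop]
                      end ‖ end  ok
                    [ok]
                      end ‖ end  ok
                    [err]
                      Y ‖ Y  ok
            [err]
              select{data,stop} ‖ offer{data,stop}  ok label sets agree
                [data]
                  recv[Bool] ‖ send[Bool]  ok
                    end ‖ end  ok
                [stop]
                  recv[Bool] ‖ send[Bool]  ok
                    end ‖ end  ok
            [ok]
              offer{retry,stop} ‖ select{retry,stop}  ok label sets agree
                [retry]
                  send[Bool] ‖ recv[Bool]  ok
                    Y ‖ Y  ok
                [stop]
                  recv[Int] ‖ send[Int]  ok
                    Y ‖ Y  ok
      [ack]
        recv[Unit] ‖ recv[Unit]  ✗ same direction on both sides — not dual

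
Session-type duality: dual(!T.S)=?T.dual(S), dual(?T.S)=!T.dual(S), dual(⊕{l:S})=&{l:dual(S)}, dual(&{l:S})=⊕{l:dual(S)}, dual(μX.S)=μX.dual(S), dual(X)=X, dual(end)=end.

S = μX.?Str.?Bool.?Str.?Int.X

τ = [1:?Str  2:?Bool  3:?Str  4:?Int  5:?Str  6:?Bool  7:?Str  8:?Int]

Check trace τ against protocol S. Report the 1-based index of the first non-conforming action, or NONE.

NONE

@1 ?Str  ✓  residual = ?Bool.?Str.?Int.μX.…
@2 ?Bool  ✓  residual = ?Str.?Int.μX.…
@3 ?Str  ✓  residual = ?Int.μX.…
@4 ?Int  ✓  residual = μX.…
@5 ?Str  ✓  residual = ?Bool.?Str.?Int.μX.…
@6 ?Bool  ✓  residual = ?Str.?Int.μX.…
@7 ?Str  ✓  residual = ?Int.μX.…
@8 ?Int  ✓  residual = μX.…
trace exhausted — no violation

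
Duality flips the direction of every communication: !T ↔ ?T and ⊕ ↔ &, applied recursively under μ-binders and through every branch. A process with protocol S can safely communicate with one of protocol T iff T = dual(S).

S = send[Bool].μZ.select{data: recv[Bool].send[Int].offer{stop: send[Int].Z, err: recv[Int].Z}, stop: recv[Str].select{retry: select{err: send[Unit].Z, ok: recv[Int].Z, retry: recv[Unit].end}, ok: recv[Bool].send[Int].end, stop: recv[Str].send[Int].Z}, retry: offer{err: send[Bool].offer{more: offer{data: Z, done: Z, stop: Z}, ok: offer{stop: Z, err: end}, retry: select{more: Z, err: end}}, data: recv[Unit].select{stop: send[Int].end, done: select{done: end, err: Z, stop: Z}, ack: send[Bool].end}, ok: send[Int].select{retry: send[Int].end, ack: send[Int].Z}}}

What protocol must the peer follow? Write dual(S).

send[Bool] = recv[Bool]
  μZ = μZ  (μ self-dual)
    select{data,stop,retry} = offer{data,stop,retry}  (internal→external)
      case data:
        recv[Bool] = send[Bool]
          send[Int] = recv[Int]
            offer{stop,err} = select{stop,err}  (external→internal)
              case stop:
                send[Int] = recv[Int]
                  dual(Z) = Z
              case err:
                recv[Int] = send[Int]
                  dual(Z) = Z
      case stop:
        recv[Str] = send[Str]
          select{retry,ok,stop} = offer{retry,ok,stop}  (internal→external)
            case retry:
              select{err,ok,retry} = offer{err,ok,retry}  (internal→external)
                case err:
                  send[Unit] = recv[Unit]
                    dual(Z) = Z
                case ok:
                  recv[Int] = send[Int]
                    dual(Z) = Z
                case retry:
                  recv[Unit] = send[Unit]
                    dual(end) = end
            case ok:
              recv[Bool] = send[Bool]
                send[Int] = recv[Int]
                  dual(end) = end
            case stop:
              recv[Str] = send[Str]
                send[Int] = recv[Int]
                  dual(Z) = Z
      case retry:
        offer{err,data,ok} = select{err,data,ok}  (external→internal)
          case err:
            send[Bool] = recv[Bool]
              offer{more,ok,retry} = select{more,ok,retry}  (external→internal)
                case more:
                  offer{data,done,stop} = select{data,done,stop}  (external→internal)
                    case data:
                      dual(Z) = Z
                    case done:
                      dual(Z) = Z
                    case stop:
                      dual(Z) = Z
                case ok:
                  offer{stop,err} = select{stop,err}  (external→internal)
                    case stop:
                      dual(Z) = Z
                    case err:
                      dual(end) = end
                case retry:
                  select{more,err} = offer{more,err}  (internal→external)
                    case more:
                      dual(Z) = Z
                    case err:
                      dual(end) = end
          case data:
            recv[Unit] = send[Unit]
              select{stop,done,ack} = offer{stop,done,ack}  (internal→external)
                case stop:
                  send[Int] = recv[Int]
                    dual(end) = end
                case done:
                  select{done,err,stop} = offer{done,err,stop}  (internal→external)
                    case done:
                      dual(end) = end
                    case err:
                      dual(Z) = Z
                    case stop:
                      dual(Z) = Z
                case ack:
                  send[Bool] = recv[Bool]
                    dual(end) = end
          case ok:
            send[Int] = recv[Int]
              select{retry,ack} = offer{retry,ack}  (internal→external)
                case retry:
                  send[Int] = recv[Int]
                    dual(end) = end
                case ack:
                  send[Int] = recv[Int]
                    dual(Z) = Z

recv[Bool].μZ.offer{data: send[Bool].recv[Int].select{stop: recv[Int].Z, err: send[Int].Z}, stop: send[Str].offer{retry: offer{err: recv[Unit].Z, ok: send[Int].Z, retry: send[Unit].end}, ok: send[Bool].recv[Int].end, stop: send[Str].recv[Int].Z}, retry: select{err: recv[Bool].select{more: select{data: Z, done: Z, stop: Z}, ok: select{stop: Z, err: end}, retry: offer{more: Z, err: end}}, data: send[Unit].offer{stop: recv[Int].end, done: offer{done: end, err: Z, stop: Z}, ack: recv[Bool].end}, ok: recv[Int].offer{retry: recv[Int].end, ack: recv[Int].Z}}}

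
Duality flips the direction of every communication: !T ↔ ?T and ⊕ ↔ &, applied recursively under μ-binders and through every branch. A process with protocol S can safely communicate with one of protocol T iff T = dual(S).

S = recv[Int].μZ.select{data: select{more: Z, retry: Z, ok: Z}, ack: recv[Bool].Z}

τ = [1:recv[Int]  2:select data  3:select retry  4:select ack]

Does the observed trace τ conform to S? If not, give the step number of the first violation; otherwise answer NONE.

NONE

@1 recv[Int]  ok  now at μZ.…
@2 select data  ok  now at select{more: μZ.…, retry: μZ.…, ok: μZ.…}
@3 select retry  ok  now at μZ.…
@4 select ack  ok  now at recv[Bool].μZ.…
trace exhausted — no violation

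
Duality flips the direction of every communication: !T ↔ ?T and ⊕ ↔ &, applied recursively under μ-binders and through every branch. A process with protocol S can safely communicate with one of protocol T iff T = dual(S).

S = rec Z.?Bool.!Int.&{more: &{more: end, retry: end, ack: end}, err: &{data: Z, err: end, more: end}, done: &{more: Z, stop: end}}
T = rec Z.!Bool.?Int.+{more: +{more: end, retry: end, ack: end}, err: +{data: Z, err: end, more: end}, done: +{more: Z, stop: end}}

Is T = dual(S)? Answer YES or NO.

YES

rec Z ‖ rec Z  ok (binder kept)
  ?Bool ‖ !Bool  ok
    !Int ‖ ?Int  ok
      &{more,err,done} ‖ +{more,err,done}  ok labels match
        [more]
          &{more,retry,ack} ‖ +{more,retry,ack}  ok labels match
            [more]
              end ‖ end  ok
            [retry]
              end ‖ end  ok
            [ack]
              end ‖ end  ok
        [err]
          &{data,err,more} ‖ +{data,err,more}  ok labels match
            [data]
              Z ‖ Z  ok
            [err]
              end ‖ end  ok
            [more]
              end ‖ end  ok
        [done]
          &{more,stop} ‖ +{more,stop}  ok labels match
            [more]
              Z ‖ Z  ok
            [stop]
              end ‖ end  ok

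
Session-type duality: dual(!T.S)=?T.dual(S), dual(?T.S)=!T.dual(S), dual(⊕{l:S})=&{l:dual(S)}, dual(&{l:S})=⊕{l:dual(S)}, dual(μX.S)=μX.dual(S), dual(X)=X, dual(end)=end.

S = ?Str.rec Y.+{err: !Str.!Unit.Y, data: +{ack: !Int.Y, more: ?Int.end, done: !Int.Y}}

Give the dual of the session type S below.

?Str = !Str
  rec Y = rec Y  (μ self-dual)
    +{err,data} = &{err,data}  (⊕→&)
      [err]
        !Str = ?Str
          !Unit = ?Unit
            dual(Y) = Y
      [data]
        +{ack,more,done} = &{ack,more,done}  (⊕→&)
          [ack]
            !Int = ?Int
              dual(Y) = Y
          [more]
            ?Int = !Int
              dual(end) = end
          [done]
            !Int = ?Int
              dual(Y) = Y

!Str.rec Y.&{err: ?Str.?Unit.Y, data: &{ack: ?Int.Y, more: !Int.end, done: ?Int.Y}}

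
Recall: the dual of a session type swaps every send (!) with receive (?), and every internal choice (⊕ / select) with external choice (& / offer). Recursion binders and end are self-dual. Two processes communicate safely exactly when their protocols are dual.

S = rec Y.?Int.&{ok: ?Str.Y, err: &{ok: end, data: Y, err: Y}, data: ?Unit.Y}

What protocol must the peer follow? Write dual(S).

rec Y = rec Y  (rec unchanged)
  ?Int = !Int
    &{ok,err,data} = +{ok,err,data}  (&→⊕)
      [ok]
        ?Str = !Str
          dual(Y) = Y
      [err]
        &{ok,data,err} = +{ok,data,err}  (&→⊕)
          [ok]
            dual(end) = end
          [data]
            dual(Y) = Y
          [err]
            dual(Y) = Y
      [data]
        ?Unit = !Unit
          dual(Y) = Y

rec Y.!Int.+{ok: !Str.Y, err: +{ok: end, data: Y, err: Y}, data: !Unit.Y}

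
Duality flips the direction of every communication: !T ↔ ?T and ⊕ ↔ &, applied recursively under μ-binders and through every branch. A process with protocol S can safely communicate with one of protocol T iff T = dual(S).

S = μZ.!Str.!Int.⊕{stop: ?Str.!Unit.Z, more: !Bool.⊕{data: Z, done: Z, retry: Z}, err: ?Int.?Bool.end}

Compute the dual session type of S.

μZ → μZ  (binder kept)
  !Str → ?Str
    !Int → ?Int
      ⊕{stop,more,err} → &{stop,more,err}  (select→offer)
        [stop]
          ?Str → !Str
            !Unit → ?Unit
              dual(Z) = Z
        [more]
          !Bool → ?Bool
            ⊕{data,done,retry} → &{data,done,retry}  (select→offer)
              [data]
                dual(Z) = Z
              [done]
                dual(Z) = Z
              [retry]
                dual(Z) = Z
        [err]
          ?Int → !Int
            ?Bool → !Bool
              dual(end) = end

μZ.?Str.?Int.&{stop: !Str.?Unit.Z, more: ?Bool.&{data: Z, done: Z, retry: Z}, err: !Int.!Bool.end}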